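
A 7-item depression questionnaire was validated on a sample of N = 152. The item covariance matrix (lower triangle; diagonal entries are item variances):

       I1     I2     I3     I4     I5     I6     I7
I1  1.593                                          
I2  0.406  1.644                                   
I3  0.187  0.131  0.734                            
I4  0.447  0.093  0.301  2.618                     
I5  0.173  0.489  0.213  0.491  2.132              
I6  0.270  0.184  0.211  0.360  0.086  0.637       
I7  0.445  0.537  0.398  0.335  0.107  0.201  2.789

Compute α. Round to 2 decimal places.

sum of item variances = 1.593 + 1.644 + 0.734 + 2.618 + 2.132 + 0.637 + 2.789 = 12.147
Sum of off-diagonal covariances = 6.065
total variance = 12.147 + 2 × 6.065 = 24.277
α = (k/(k−1))·(1 − sum of item variances/total variance) = (7/6)·(1 − 12.147/24.277) = 0.58

α = 0.58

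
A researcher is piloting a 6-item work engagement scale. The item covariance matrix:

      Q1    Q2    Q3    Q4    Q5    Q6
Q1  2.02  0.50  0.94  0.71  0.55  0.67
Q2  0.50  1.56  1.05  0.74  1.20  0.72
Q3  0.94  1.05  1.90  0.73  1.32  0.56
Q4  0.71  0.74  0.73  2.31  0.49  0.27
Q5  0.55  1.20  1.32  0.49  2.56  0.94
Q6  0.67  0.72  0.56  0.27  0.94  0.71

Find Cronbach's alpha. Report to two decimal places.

ΣVar(i) = 2.02 + 1.56 + 1.90 + 2.31 + 2.56 + 0.71 = 11.06
Sum of off-diagonal covariances = 11.39
total variance = 11.06 + 2 × 11.39 = 33.84
α = (k/(k−1))·(1 − ΣVar(i)/total variance) = (6/5)·(1 − 11.06/33.84) = 0.81

α = 0.81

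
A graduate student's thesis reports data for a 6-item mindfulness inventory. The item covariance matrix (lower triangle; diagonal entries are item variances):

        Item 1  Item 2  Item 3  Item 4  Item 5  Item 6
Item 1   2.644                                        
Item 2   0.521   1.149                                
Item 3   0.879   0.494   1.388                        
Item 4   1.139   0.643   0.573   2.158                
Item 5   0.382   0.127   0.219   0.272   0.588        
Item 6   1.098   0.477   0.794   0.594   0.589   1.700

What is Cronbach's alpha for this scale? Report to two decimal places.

Σσ²ᵢ = 2.644 + 1.149 + 1.388 + 2.158 + 0.588 + 1.700 = 9.627
Sum of the distinct covariances = 8.801
Var(T) = 9.627 + 2 × 8.801 = 27.229
α = (k/(k−1))·(1 − Σσ²ᵢ/Var(T)) = (6/5)·(1 − 9.627/27.229) = 0.78

α = 0.78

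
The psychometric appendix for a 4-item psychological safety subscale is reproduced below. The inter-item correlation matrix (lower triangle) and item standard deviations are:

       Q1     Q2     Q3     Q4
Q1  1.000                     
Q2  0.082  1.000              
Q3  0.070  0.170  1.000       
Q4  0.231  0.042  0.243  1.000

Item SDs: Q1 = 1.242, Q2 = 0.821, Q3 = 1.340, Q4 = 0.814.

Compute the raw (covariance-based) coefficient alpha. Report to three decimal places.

α = 0.375

Σσ²ᵢ = 1.242² + 0.821² + 1.340² + 0.814² = 4.6748
Covariances σ_ij = r_ij · s_i · s_j:
  σ(Q1,Q2) = 0.082 × 1.242 × 0.821 = 0.0836
  σ(Q1,Q3) = 0.070 × 1.242 × 1.340 = 0.1165
  σ(Q1,Q4) = 0.231 × 1.242 × 0.814 = 0.2335
  σ(Q2,Q3) = 0.170 × 0.821 × 1.340 = 0.1870
  σ(Q2,Q4) = 0.042 × 0.821 × 0.814 = 0.0281
  σ(Q3,Q4) = 0.243 × 1.340 × 0.814 = 0.2651
σ²_T = Σσ²ᵢ + 2·Σσ_ij = 4.6748 + 2 × 0.9138 = 6.5024
α = (4/3)·(1 − 4.6748/6.5024) = 0.375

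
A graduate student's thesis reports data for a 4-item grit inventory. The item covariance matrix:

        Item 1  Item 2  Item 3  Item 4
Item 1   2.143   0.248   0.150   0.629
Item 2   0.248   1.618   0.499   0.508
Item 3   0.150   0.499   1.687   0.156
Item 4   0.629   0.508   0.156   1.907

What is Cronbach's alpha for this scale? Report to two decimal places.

α = 0.50

sum of item variances = 2.143 + 1.618 + 1.687 + 1.907 = 7.355
Σ_{i<j} σ_ij = 2.190
total variance = 7.355 + 2 × 2.190 = 11.735
α = (k/(k−1))·(1 − sum of item variances/total variance) = (4/3)·(1 − 7.355/11.735) = 0.50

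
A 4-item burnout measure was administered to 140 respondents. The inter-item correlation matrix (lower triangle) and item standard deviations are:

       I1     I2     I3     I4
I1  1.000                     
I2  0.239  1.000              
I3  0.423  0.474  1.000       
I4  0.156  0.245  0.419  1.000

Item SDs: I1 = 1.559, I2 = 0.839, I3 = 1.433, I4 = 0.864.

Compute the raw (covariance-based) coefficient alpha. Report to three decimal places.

Σσ²ᵢ = 1.559² + 0.839² + 1.433² + 0.864² = 5.9344
Covariances σ_ij = r_ij · s_i · s_j:
  σ(I1,I2) = 0.239 × 1.559 × 0.839 = 0.3126
  σ(I1,I3) = 0.423 × 1.559 × 1.433 = 0.9450
  σ(I1,I4) = 0.156 × 1.559 × 0.864 = 0.2101
  σ(I2,I3) = 0.474 × 0.839 × 1.433 = 0.5699
  σ(I2,I4) = 0.245 × 0.839 × 0.864 = 0.1776
  σ(I3,I4) = 0.419 × 1.433 × 0.864 = 0.5188
σ²_T = Σσ²ᵢ + 2·Σσ_ij = 5.9344 + 2 × 2.7340 = 11.4024
α = (4/3)·(1 − 5.9344/11.4024) = 0.639

coefficient alpha = 0.639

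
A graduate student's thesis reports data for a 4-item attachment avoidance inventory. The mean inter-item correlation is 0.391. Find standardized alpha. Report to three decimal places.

Standardized α = k·r̄ / (1 + (k−1)·r̄) = 4 × 0.391 / (1 + 3 × 0.391)
  = 1.5640 / 2.1730 = 0.720

α = 0.720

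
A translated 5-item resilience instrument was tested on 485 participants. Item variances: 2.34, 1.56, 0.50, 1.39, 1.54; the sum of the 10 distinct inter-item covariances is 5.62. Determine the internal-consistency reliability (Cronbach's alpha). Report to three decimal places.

α = 0.757

sum of item variances = 2.34 + 1.56 + 0.50 + 1.39 + 1.54 = 7.33
Sum of distinct covariances = 5.62
total variance = sum of item variances + 2·Σcov = 7.33 + 2 × 5.62 = 18.57
α = (5/4)·(1 − 7.33/18.57) = 0.757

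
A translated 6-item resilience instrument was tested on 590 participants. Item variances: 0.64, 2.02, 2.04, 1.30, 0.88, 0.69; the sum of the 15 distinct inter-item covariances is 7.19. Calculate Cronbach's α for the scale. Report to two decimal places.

Cronbach's α = 0.79

Σσᵢ² = 0.64 + 2.02 + 2.04 + 1.30 + 0.88 + 0.69 = 7.57
Sum of distinct covariances = 7.19
σ²_T = Σσᵢ² + 2·Σcov = 7.57 + 2 × 7.19 = 21.95
α = (6/5)·(1 − 7.57/21.95) = 0.79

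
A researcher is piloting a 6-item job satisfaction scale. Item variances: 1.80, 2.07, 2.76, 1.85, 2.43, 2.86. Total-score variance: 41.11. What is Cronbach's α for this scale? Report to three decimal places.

α = 0.798

ΣVar(i) = 1.80 + 2.07 + 2.76 + 1.85 + 2.43 + 2.86 = 13.77
α = (k/(k−1))·(1 − ΣVar(i)/Var(T)) = (6/5)·(1 − 13.77/41.11) = 0.798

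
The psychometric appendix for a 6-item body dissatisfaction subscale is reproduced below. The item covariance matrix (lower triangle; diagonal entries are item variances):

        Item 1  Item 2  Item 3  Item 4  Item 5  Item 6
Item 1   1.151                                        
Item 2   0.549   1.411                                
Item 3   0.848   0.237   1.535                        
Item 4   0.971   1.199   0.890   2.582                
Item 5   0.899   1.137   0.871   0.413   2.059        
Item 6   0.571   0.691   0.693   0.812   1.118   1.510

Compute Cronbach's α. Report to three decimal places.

sum of item variances = 1.151 + 1.411 + 1.535 + 2.582 + 2.059 + 1.510 = 10.248
Σ_{i<j} σ_ij = 11.899
σ²_T = 10.248 + 2 × 11.899 = 34.046
α = (k/(k−1))·(1 − sum of item variances/σ²_T) = (6/5)·(1 − 10.248/34.046) = 0.839

Cronbach's α = 0.839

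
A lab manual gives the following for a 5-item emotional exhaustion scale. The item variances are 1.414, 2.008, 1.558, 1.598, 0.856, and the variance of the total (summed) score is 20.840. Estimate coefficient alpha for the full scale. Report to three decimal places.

α = 0.804

ΣVar(i) = 1.414 + 2.008 + 1.558 + 1.598 + 0.856 = 7.434
α = (k/(k−1))·(1 − ΣVar(i)/σ²_total) = (5/4)·(1 − 7.434/20.840) = 0.804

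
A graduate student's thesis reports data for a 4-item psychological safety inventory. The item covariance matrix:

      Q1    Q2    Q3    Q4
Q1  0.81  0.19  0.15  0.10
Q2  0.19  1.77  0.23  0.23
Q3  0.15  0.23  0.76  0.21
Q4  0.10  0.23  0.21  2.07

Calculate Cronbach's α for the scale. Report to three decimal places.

ΣVar(i) = 0.81 + 1.77 + 0.76 + 2.07 = 5.41
Sum of the distinct covariances = 1.11
Var(T) = 5.41 + 2 × 1.11 = 7.63
α = (k/(k−1))·(1 − ΣVar(i)/Var(T)) = (4/3)·(1 − 5.41/7.63) = 0.388

Cronbach's α = 0.388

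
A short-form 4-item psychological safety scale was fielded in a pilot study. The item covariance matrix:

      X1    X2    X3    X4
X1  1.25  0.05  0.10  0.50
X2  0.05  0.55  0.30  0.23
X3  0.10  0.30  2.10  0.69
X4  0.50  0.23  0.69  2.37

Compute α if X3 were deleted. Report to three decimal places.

Remaining items: X1, X2, X4 (k = 3).
Σσᵢ² = 1.25 + 0.55 + 2.37 = 4.17
σ²_T = 4.17 + 2 × 0.78 = 5.73
α (item deleted) = (3/2)·(1 − 4.17/5.73) = 0.408

α = 0.408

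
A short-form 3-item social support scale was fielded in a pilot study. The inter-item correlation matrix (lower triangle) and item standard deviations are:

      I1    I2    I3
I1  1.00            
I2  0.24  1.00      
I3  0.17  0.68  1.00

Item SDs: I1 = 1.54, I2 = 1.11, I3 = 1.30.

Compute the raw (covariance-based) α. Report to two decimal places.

Σσ²ᵢ = 1.54² + 1.11² + 1.30² = 5.2937
Covariances σ_ij = r_ij · s_i · s_j:
  σ(I1,I2) = 0.24 × 1.54 × 1.11 = 0.4103
  σ(I1,I3) = 0.17 × 1.54 × 1.30 = 0.3403
  σ(I2,I3) = 0.68 × 1.11 × 1.30 = 0.9812
σ²_T = Σσ²ᵢ + 2·Σσ_ij = 5.2937 + 2 × 1.7318 = 8.7573
α = (3/2)·(1 − 5.2937/8.7573) = 0.59

α = 0.59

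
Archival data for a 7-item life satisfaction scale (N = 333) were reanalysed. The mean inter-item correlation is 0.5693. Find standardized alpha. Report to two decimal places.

standardized alpha = 0.90

Standardized α = k·r̄ / (1 + (k−1)·r̄) = 7 × 0.5693 / (1 + 6 × 0.5693)
  = 3.9851 / 4.4158 = 0.90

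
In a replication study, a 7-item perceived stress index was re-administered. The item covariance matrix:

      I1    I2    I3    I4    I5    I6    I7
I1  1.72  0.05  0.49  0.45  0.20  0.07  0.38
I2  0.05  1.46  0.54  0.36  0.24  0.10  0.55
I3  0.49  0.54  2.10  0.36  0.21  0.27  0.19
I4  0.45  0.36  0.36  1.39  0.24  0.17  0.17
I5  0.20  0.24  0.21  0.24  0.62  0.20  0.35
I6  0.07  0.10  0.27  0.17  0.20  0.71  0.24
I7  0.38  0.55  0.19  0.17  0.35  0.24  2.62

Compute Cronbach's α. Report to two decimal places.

Cronbach's α = 0.61

sum of item variances = 1.72 + 1.46 + 2.10 + 1.39 + 0.62 + 0.71 + 2.62 = 10.62
Sum of the distinct covariances = 5.83
Var(T) = 10.62 + 2 × 5.83 = 22.28
α = (k/(k−1))·(1 − sum of item variances/Var(T)) = (7/6)·(1 − 10.62/22.28) = 0.61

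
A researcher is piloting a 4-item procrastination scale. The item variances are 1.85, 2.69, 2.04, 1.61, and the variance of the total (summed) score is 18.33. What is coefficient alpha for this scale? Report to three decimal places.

ΣVar(i) = 1.85 + 2.69 + 2.04 + 1.61 = 8.19
α = (k/(k−1))·(1 − ΣVar(i)/σ²_T) = (4/3)·(1 − 8.19/18.33) = 0.738

coefficient alpha = 0.738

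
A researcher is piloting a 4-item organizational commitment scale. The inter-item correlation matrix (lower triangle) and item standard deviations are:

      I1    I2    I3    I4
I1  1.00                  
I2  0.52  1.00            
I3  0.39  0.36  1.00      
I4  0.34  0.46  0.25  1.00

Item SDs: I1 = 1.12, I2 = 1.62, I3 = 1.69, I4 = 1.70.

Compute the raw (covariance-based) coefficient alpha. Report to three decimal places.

α = 0.699

Σσ²ᵢ = 1.12² + 1.62² + 1.69² + 1.70² = 9.6249
Covariances σ_ij = r_ij · s_i · s_j:
  σ(I1,I2) = 0.52 × 1.12 × 1.62 = 0.9435
  σ(I1,I3) = 0.39 × 1.12 × 1.69 = 0.7382
  σ(I1,I4) = 0.34 × 1.12 × 1.70 = 0.6474
  σ(I2,I3) = 0.36 × 1.62 × 1.69 = 0.9856
  σ(I2,I4) = 0.46 × 1.62 × 1.70 = 1.2668
  σ(I3,I4) = 0.25 × 1.69 × 1.70 = 0.7182
σ²_T = Σσ²ᵢ + 2·Σσ_ij = 9.6249 + 2 × 5.2997 = 20.2243
α = (4/3)·(1 − 9.6249/20.2243) = 0.699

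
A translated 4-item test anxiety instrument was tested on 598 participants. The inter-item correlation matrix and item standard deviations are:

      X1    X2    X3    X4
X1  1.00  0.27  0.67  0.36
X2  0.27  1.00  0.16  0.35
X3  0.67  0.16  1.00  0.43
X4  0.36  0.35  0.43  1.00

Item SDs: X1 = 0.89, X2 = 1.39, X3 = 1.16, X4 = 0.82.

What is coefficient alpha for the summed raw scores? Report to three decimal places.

α = 0.664

Σσ²ᵢ = 0.89² + 1.39² + 1.16² + 0.82² = 4.7422
Covariances σ_ij = r_ij · s_i · s_j:
  σ(X1,X2) = 0.27 × 0.89 × 1.39 = 0.3340
  σ(X1,X3) = 0.67 × 0.89 × 1.16 = 0.6917
  σ(X1,X4) = 0.36 × 0.89 × 0.82 = 0.2627
  σ(X2,X3) = 0.16 × 1.39 × 1.16 = 0.2580
  σ(X2,X4) = 0.35 × 1.39 × 0.82 = 0.3989
  σ(X3,X4) = 0.43 × 1.16 × 0.82 = 0.4090
σ²_T = Σσ²ᵢ + 2·Σσ_ij = 4.7422 + 2 × 2.3543 = 9.4508
α = (4/3)·(1 − 4.7422/9.4508) = 0.664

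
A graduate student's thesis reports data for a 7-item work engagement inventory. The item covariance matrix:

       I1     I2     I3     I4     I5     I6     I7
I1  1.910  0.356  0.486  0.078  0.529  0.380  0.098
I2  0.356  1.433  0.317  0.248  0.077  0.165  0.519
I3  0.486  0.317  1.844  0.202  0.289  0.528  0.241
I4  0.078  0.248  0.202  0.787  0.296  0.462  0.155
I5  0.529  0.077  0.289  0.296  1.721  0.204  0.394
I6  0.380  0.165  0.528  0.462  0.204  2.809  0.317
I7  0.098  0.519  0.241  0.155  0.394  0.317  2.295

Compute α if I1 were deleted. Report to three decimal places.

α = 0.537

Remaining items: I2, I3, I4, I5, I6, I7 (k = 6).
Σσᵢ² = 1.433 + 1.844 + 0.787 + 1.721 + 2.809 + 2.295 = 10.889
total variance = 10.889 + 2 × 4.414 = 19.717
α (item deleted) = (6/5)·(1 − 10.889/19.717) = 0.537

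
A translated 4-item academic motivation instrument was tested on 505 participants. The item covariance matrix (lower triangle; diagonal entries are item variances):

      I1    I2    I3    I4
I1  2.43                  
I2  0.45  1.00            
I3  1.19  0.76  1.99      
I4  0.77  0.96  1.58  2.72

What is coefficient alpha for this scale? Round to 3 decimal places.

α = 0.778

Σσᵢ² = 2.43 + 1.00 + 1.99 + 2.72 = 8.14
Sum of off-diagonal covariances = 5.71
σ²_total = 8.14 + 2 × 5.71 = 19.56
α = (k/(k−1))·(1 − Σσᵢ²/σ²_total) = (4/3)·(1 − 8.14/19.56) = 0.778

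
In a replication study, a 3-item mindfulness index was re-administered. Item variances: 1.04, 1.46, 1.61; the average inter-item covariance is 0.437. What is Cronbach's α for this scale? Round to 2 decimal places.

sum of item variances = 1.04 + 1.46 + 1.61 = 4.11
Sum of the 3 distinct covariances = 3 × 0.437 = 1.311
σ²_T = sum of item variances + 2·Σcov = 4.11 + 2 × 1.311 = 6.732
α = (3/2)·(1 − 4.11/6.732) = 0.58

α = 0.58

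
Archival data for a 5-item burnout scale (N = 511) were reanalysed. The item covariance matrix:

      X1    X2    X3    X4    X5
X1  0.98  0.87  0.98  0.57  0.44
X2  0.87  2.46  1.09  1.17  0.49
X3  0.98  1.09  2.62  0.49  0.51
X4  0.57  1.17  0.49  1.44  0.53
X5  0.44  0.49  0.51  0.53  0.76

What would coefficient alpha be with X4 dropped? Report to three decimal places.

Remaining items: X1, X2, X3, X5 (k = 4).
ΣVar(i) = 0.98 + 2.46 + 2.62 + 0.76 = 6.82
Var(T) = 6.82 + 2 × 4.38 = 15.58
α (item deleted) = (4/3)·(1 − 6.82/15.58) = 0.750

coefficient alpha = 0.750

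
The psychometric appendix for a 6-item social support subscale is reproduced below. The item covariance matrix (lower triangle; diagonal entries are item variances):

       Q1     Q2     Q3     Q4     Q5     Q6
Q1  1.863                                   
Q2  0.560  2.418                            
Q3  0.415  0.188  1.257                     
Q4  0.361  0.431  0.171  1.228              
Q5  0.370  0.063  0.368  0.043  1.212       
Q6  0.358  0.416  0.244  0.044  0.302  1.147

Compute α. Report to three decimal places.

α = 0.585

Σσᵢ² = 1.863 + 2.418 + 1.257 + 1.228 + 1.212 + 1.147 = 9.125
Sum of off-diagonal covariances = 4.334
Var(T) = 9.125 + 2 × 4.334 = 17.793
α = (k/(k−1))·(1 − Σσᵢ²/Var(T)) = (6/5)·(1 − 9.125/17.793) = 0.585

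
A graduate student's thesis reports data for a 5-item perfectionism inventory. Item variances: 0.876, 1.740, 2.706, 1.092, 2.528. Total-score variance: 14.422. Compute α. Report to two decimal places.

Σσ²ᵢ = 0.876 + 1.740 + 2.706 + 1.092 + 2.528 = 8.942
α = (k/(k−1))·(1 − Σσ²ᵢ/total variance) = (5/4)·(1 − 8.942/14.422) = 0.47

α = 0.47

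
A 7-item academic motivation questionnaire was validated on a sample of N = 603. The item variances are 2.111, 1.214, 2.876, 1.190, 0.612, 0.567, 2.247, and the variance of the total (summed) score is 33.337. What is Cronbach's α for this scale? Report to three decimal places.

sum of item variances = 2.111 + 1.214 + 2.876 + 1.190 + 0.612 + 0.567 + 2.247 = 10.817
α = (k/(k−1))·(1 − sum of item variances/σ²_total) = (7/6)·(1 − 10.817/33.337) = 0.788

Cronbach's α = 0.788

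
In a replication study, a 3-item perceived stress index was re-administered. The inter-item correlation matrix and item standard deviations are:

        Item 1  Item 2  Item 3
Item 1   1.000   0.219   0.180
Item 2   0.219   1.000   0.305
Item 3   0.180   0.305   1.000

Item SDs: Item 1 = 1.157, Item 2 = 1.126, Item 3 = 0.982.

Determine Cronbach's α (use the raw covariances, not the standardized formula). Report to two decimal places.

Σσ²ᵢ = 1.157² + 1.126² + 0.982² = 3.5708
Covariances σ_ij = r_ij · s_i · s_j:
  σ(Item 1,Item 2) = 0.219 × 1.157 × 1.126 = 0.2853
  σ(Item 1,Item 3) = 0.180 × 1.157 × 0.982 = 0.2045
  σ(Item 2,Item 3) = 0.305 × 1.126 × 0.982 = 0.3372
σ²_T = Σσ²ᵢ + 2·Σσ_ij = 3.5708 + 2 × 0.8270 = 5.2248
α = (3/2)·(1 − 3.5708/5.2248) = 0.47

Cronbach's α = 0.47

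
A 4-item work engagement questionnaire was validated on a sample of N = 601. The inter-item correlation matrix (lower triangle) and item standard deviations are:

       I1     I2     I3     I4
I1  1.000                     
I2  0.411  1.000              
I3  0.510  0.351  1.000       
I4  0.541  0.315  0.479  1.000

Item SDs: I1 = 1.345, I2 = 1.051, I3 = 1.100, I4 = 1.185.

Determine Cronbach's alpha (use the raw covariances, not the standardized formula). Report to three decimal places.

Σσ²ᵢ = 1.345² + 1.051² + 1.100² + 1.185² = 5.5279
Covariances σ_ij = r_ij · s_i · s_j:
  σ(I1,I2) = 0.411 × 1.345 × 1.051 = 0.5810
  σ(I1,I3) = 0.510 × 1.345 × 1.100 = 0.7545
  σ(I1,I4) = 0.541 × 1.345 × 1.185 = 0.8623
  σ(I2,I3) = 0.351 × 1.051 × 1.100 = 0.4058
  σ(I2,I4) = 0.315 × 1.051 × 1.185 = 0.3923
  σ(I3,I4) = 0.479 × 1.100 × 1.185 = 0.6244
σ²_T = Σσ²ᵢ + 2·Σσ_ij = 5.5279 + 2 × 3.6203 = 12.7685
α = (4/3)·(1 − 5.5279/12.7685) = 0.756

α = 0.756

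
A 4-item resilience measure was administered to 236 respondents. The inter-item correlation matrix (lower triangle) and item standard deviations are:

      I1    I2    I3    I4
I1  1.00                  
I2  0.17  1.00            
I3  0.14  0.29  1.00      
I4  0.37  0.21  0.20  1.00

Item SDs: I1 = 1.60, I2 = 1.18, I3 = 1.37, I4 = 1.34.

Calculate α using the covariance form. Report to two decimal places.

Σσ²ᵢ = 1.60² + 1.18² + 1.37² + 1.34² = 7.6249
Covariances σ_ij = r_ij · s_i · s_j:
  σ(I1,I2) = 0.17 × 1.60 × 1.18 = 0.3210
  σ(I1,I3) = 0.14 × 1.60 × 1.37 = 0.3069
  σ(I1,I4) = 0.37 × 1.60 × 1.34 = 0.7933
  σ(I2,I3) = 0.29 × 1.18 × 1.37 = 0.4688
  σ(I2,I4) = 0.21 × 1.18 × 1.34 = 0.3321
  σ(I3,I4) = 0.20 × 1.37 × 1.34 = 0.3672
σ²_T = Σσ²ᵢ + 2·Σσ_ij = 7.6249 + 2 × 2.5893 = 12.8035
α = (4/3)·(1 − 7.6249/12.8035) = 0.54

α = 0.54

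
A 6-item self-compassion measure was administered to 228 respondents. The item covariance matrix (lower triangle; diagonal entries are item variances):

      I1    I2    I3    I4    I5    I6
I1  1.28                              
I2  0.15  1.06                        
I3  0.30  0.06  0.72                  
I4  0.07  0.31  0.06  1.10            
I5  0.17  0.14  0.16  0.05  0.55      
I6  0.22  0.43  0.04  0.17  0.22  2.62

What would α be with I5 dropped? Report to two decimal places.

α = 0.44

Remaining items: I1, I2, I3, I4, I6 (k = 5).
sum of item variances = 1.28 + 1.06 + 0.72 + 1.10 + 2.62 = 6.78
σ²_T = 6.78 + 2 × 1.81 = 10.40
α (item deleted) = (5/4)·(1 − 6.78/10.40) = 0.44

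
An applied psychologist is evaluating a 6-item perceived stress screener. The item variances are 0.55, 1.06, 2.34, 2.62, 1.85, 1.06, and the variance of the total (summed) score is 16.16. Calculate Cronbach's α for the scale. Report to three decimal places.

Cronbach's α = 0.496

Σσ²ᵢ = 0.55 + 1.06 + 2.34 + 2.62 + 1.85 + 1.06 = 9.48
α = (k/(k−1))·(1 − Σσ²ᵢ/σ²_T) = (6/5)·(1 − 9.48/16.16) = 0.496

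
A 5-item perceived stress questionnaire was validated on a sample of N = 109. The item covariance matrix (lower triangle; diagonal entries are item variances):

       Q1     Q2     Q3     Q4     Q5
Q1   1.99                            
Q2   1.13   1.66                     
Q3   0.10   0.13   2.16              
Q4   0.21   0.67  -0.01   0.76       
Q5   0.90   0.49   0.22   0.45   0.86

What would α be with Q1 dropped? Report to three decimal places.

α = 0.557

Remaining items: Q2, Q3, Q4, Q5 (k = 4).
Σσᵢ² = 1.66 + 2.16 + 0.76 + 0.86 = 5.44
σ²_T = 5.44 + 2 × 1.95 = 9.34
α (item deleted) = (4/3)·(1 − 5.44/9.34) = 0.557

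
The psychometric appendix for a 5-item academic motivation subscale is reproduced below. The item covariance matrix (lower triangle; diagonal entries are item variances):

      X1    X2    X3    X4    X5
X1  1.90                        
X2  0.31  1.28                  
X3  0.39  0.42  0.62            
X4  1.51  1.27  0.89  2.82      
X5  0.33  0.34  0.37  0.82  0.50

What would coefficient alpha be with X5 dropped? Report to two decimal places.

Remaining items: X1, X2, X3, X4 (k = 4).
sum of item variances = 1.90 + 1.28 + 0.62 + 2.82 = 6.62
σ²_total = 6.62 + 2 × 4.79 = 16.20
α (item deleted) = (4/3)·(1 − 6.62/16.20) = 0.79

coefficient alpha = 0.79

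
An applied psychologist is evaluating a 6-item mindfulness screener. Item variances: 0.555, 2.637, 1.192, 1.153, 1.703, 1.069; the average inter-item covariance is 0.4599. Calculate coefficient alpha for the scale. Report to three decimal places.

coefficient alpha = 0.749

ΣVar(i) = 0.555 + 2.637 + 1.192 + 1.153 + 1.703 + 1.069 = 8.309
Sum of the 15 distinct covariances = 15 × 0.4599 = 6.8985
Var(T) = ΣVar(i) + 2·Σcov = 8.309 + 2 × 6.8985 = 22.1060
α = (6/5)·(1 − 8.309/22.1060) = 0.749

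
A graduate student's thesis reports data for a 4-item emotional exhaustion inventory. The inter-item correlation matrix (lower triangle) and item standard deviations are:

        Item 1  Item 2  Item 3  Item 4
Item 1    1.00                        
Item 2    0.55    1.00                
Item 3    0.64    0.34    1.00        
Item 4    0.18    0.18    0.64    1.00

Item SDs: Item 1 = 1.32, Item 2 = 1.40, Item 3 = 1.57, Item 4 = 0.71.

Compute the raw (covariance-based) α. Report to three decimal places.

Σσ²ᵢ = 1.32² + 1.40² + 1.57² + 0.71² = 6.6714
Covariances σ_ij = r_ij · s_i · s_j:
  σ(Item 1,Item 2) = 0.55 × 1.32 × 1.40 = 1.0164
  σ(Item 1,Item 3) = 0.64 × 1.32 × 1.57 = 1.3263
  σ(Item 1,Item 4) = 0.18 × 1.32 × 0.71 = 0.1687
  σ(Item 2,Item 3) = 0.34 × 1.40 × 1.57 = 0.7473
  σ(Item 2,Item 4) = 0.18 × 1.40 × 0.71 = 0.1789
  σ(Item 3,Item 4) = 0.64 × 1.57 × 0.71 = 0.7134
σ²_T = Σσ²ᵢ + 2·Σσ_ij = 6.6714 + 2 × 4.1510 = 14.9734
α = (4/3)·(1 − 6.6714/14.9734) = 0.739

α = 0.739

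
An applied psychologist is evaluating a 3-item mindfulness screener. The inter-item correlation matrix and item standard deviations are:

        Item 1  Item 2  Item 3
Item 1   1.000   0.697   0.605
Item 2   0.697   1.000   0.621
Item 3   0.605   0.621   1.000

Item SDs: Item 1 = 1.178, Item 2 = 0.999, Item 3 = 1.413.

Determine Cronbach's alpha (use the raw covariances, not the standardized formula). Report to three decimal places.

α = 0.829

Σσ²ᵢ = 1.178² + 0.999² + 1.413² = 4.3823
Covariances σ_ij = r_ij · s_i · s_j:
  σ(Item 1,Item 2) = 0.697 × 1.178 × 0.999 = 0.8202
  σ(Item 1,Item 3) = 0.605 × 1.178 × 1.413 = 1.0070
  σ(Item 2,Item 3) = 0.621 × 0.999 × 1.413 = 0.8766
σ²_T = Σσ²ᵢ + 2·Σσ_ij = 4.3823 + 2 × 2.7038 = 9.7899
α = (3/2)·(1 − 4.3823/9.7899) = 0.829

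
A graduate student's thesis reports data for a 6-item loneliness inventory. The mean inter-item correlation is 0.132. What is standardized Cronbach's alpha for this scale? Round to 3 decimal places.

Standardized α = k·r̄ / (1 + (k−1)·r̄) = 6 × 0.132 / (1 + 5 × 0.132)
  = 0.7920 / 1.6600 = 0.477

standardized Cronbach's alpha = 0.477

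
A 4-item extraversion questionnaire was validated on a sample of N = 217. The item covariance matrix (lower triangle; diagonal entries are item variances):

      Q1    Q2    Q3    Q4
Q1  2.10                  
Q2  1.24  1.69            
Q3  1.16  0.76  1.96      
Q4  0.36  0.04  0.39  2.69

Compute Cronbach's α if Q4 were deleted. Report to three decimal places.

α = 0.785

Remaining items: Q1, Q2, Q3 (k = 3).
ΣVar(i) = 2.10 + 1.69 + 1.96 = 5.75
σ²_T = 5.75 + 2 × 3.16 = 12.07
α (item deleted) = (3/2)·(1 − 5.75/12.07) = 0.785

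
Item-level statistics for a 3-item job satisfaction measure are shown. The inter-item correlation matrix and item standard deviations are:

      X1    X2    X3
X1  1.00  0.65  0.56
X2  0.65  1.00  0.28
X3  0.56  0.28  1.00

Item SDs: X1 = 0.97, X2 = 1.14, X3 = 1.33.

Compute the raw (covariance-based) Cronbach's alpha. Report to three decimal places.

Σσ²ᵢ = 0.97² + 1.14² + 1.33² = 4.0094
Covariances σ_ij = r_ij · s_i · s_j:
  σ(X1,X2) = 0.65 × 0.97 × 1.14 = 0.7188
  σ(X1,X3) = 0.56 × 0.97 × 1.33 = 0.7225
  σ(X2,X3) = 0.28 × 1.14 × 1.33 = 0.4245
σ²_T = Σσ²ᵢ + 2·Σσ_ij = 4.0094 + 2 × 1.8658 = 7.7410
α = (3/2)·(1 − 4.0094/7.7410) = 0.723

Cronbach's alpha = 0.723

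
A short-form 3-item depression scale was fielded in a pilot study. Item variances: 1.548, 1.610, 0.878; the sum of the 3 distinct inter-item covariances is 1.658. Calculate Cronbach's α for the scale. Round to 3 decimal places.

Σσᵢ² = 1.548 + 1.610 + 0.878 = 4.036
Sum of distinct covariances = 1.658
σ²_total = Σσᵢ² + 2·Σcov = 4.036 + 2 × 1.658 = 7.352
α = (3/2)·(1 − 4.036/7.352) = 0.677

α = 0.677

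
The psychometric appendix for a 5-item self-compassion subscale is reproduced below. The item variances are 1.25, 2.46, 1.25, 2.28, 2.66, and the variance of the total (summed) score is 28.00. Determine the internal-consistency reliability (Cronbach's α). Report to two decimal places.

Cronbach's α = 0.81

sum of item variances = 1.25 + 2.46 + 1.25 + 2.28 + 2.66 = 9.90
α = (k/(k−1))·(1 − sum of item variances/σ²_total) = (5/4)·(1 − 9.90/28.00) = 0.81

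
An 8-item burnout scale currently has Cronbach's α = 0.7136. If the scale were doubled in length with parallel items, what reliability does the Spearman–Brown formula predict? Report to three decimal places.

Length factor m = 2
α' = m·α / (1 + (m−1)·α)
   = 2 × 0.7136 / (1 + (2 − 1) × 0.7136)
   = 1.4272 / 1.7136 = 0.833

predicted reliability = 0.833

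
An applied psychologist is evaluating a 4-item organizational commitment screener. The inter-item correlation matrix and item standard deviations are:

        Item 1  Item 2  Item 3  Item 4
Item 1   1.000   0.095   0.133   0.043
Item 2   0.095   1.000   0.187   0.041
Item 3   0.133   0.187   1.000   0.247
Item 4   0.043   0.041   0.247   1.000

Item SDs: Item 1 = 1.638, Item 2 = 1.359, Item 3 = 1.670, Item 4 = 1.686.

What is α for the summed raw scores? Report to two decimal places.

Σσ²ᵢ = 1.638² + 1.359² + 1.670² + 1.686² = 10.1614
Covariances σ_ij = r_ij · s_i · s_j:
  σ(Item 1,Item 2) = 0.095 × 1.638 × 1.359 = 0.2115
  σ(Item 1,Item 3) = 0.133 × 1.638 × 1.670 = 0.3638
  σ(Item 1,Item 4) = 0.043 × 1.638 × 1.686 = 0.1188
  σ(Item 2,Item 3) = 0.187 × 1.359 × 1.670 = 0.4244
  σ(Item 2,Item 4) = 0.041 × 1.359 × 1.686 = 0.0939
  σ(Item 3,Item 4) = 0.247 × 1.670 × 1.686 = 0.6955
σ²_T = Σσ²ᵢ + 2·Σσ_ij = 10.1614 + 2 × 1.9079 = 13.9772
α = (4/3)·(1 − 10.1614/13.9772) = 0.36

α = 0.36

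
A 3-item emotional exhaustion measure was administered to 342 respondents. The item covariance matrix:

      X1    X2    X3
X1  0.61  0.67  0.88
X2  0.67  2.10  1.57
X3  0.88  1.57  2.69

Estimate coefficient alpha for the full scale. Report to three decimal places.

Σσᵢ² = 0.61 + 2.10 + 2.69 = 5.40
Sum of off-diagonal covariances = 3.12
total variance = 5.40 + 2 × 3.12 = 11.64
α = (k/(k−1))·(1 − Σσᵢ²/total variance) = (3/2)·(1 − 5.40/11.64) = 0.804

coefficient alpha = 0.804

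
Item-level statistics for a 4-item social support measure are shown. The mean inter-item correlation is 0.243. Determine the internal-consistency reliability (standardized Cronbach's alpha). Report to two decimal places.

α = 0.56

Standardized α = k·r̄ / (1 + (k−1)·r̄) = 4 × 0.243 / (1 + 3 × 0.243)
  = 0.9720 / 1.7290 = 0.56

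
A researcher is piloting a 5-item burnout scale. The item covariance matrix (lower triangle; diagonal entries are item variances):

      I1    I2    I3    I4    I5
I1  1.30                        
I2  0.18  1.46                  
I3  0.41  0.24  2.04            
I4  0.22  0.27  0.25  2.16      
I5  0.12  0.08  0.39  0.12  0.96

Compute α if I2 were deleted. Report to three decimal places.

Remaining items: I1, I3, I4, I5 (k = 4).
Σσᵢ² = 1.30 + 2.04 + 2.16 + 0.96 = 6.46
σ²_T = 6.46 + 2 × 1.51 = 9.48
α (item deleted) = (4/3)·(1 − 6.46/9.48) = 0.425

α = 0.425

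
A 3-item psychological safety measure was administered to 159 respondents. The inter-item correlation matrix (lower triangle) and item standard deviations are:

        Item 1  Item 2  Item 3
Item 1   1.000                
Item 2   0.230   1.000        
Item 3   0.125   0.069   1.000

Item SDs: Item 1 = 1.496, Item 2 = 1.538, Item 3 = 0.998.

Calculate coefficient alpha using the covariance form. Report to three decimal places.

Σσ²ᵢ = 1.496² + 1.538² + 0.998² = 5.5995
Covariances σ_ij = r_ij · s_i · s_j:
  σ(Item 1,Item 2) = 0.230 × 1.496 × 1.538 = 0.5292
  σ(Item 1,Item 3) = 0.125 × 1.496 × 0.998 = 0.1866
  σ(Item 2,Item 3) = 0.069 × 1.538 × 0.998 = 0.1059
σ²_T = Σσ²ᵢ + 2·Σσ_ij = 5.5995 + 2 × 0.8217 = 7.2429
α = (3/2)·(1 − 5.5995/7.2429) = 0.340

coefficient alpha = 0.340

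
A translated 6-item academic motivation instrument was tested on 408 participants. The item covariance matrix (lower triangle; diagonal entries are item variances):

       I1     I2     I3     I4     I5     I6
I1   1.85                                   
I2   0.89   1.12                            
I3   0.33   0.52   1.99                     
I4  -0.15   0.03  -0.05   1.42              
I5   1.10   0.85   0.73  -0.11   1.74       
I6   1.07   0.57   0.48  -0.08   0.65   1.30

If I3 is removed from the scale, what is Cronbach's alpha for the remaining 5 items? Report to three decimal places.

α = 0.706

Remaining items: I1, I2, I4, I5, I6 (k = 5).
Σσᵢ² = 1.85 + 1.12 + 1.42 + 1.74 + 1.30 = 7.43
total variance = 7.43 + 2 × 4.82 = 17.07
α (item deleted) = (5/4)·(1 − 7.43/17.07) = 0.706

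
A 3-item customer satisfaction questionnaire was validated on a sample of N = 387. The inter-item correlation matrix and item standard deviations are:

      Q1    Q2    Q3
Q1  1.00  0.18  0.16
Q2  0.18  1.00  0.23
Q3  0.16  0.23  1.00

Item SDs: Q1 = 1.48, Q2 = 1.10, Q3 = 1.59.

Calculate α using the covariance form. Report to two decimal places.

α = 0.40

Σσ²ᵢ = 1.48² + 1.10² + 1.59² = 5.9285
Covariances σ_ij = r_ij · s_i · s_j:
  σ(Q1,Q2) = 0.18 × 1.48 × 1.10 = 0.2930
  σ(Q1,Q3) = 0.16 × 1.48 × 1.59 = 0.3765
  σ(Q2,Q3) = 0.23 × 1.10 × 1.59 = 0.4023
σ²_T = Σσ²ᵢ + 2·Σσ_ij = 5.9285 + 2 × 1.0718 = 8.0721
α = (3/2)·(1 − 5.9285/8.0721) = 0.40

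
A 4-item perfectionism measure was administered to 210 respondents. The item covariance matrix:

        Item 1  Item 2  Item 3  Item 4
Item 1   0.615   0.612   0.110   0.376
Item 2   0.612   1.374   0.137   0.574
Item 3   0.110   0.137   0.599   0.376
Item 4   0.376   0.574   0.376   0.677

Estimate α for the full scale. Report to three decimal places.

Σσᵢ² = 0.615 + 1.374 + 0.599 + 0.677 = 3.265
Sum of off-diagonal covariances = 2.185
total variance = 3.265 + 2 × 2.185 = 7.635
α = (k/(k−1))·(1 − Σσᵢ²/total variance) = (4/3)·(1 − 3.265/7.635) = 0.763

α = 0.763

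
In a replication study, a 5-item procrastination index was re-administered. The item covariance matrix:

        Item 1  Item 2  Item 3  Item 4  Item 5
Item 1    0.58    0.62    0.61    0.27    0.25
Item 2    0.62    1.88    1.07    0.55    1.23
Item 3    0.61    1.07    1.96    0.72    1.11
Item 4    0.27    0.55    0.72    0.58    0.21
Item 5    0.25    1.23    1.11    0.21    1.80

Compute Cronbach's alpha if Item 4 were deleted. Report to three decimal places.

α = 0.815

Remaining items: Item 1, Item 2, Item 3, Item 5 (k = 4).
Σσ²ᵢ = 0.58 + 1.88 + 1.96 + 1.80 = 6.22
total variance = 6.22 + 2 × 4.89 = 16.00
α (item deleted) = (4/3)·(1 − 6.22/16.00) = 0.815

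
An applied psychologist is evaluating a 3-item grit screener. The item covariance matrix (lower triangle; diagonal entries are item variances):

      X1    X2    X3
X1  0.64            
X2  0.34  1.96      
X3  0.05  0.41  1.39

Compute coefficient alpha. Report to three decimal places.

coefficient alpha = 0.429

ΣVar(i) = 0.64 + 1.96 + 1.39 = 3.99
Sum of the distinct covariances = 0.80
σ²_T = 3.99 + 2 × 0.80 = 5.59
α = (k/(k−1))·(1 − ΣVar(i)/σ²_T) = (3/2)·(1 − 3.99/5.59) = 0.429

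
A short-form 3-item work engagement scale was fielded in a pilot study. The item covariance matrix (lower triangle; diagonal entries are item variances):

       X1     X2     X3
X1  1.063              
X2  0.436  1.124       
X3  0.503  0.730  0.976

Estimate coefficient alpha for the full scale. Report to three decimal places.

ΣVar(i) = 1.063 + 1.124 + 0.976 = 3.163
Sum of off-diagonal covariances = 1.669
total variance = 3.163 + 2 × 1.669 = 6.501
α = (k/(k−1))·(1 − ΣVar(i)/total variance) = (3/2)·(1 − 3.163/6.501) = 0.770

α = 0.770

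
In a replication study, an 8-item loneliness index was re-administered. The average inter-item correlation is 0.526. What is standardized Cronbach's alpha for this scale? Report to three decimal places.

standardized Cronbach's alpha = 0.899

Standardized α = k·r̄ / (1 + (k−1)·r̄) = 8 × 0.526 / (1 + 7 × 0.526)
  = 4.2080 / 4.6820 = 0.899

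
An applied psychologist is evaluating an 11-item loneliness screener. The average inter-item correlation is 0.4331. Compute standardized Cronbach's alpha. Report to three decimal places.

Standardized α = k·r̄ / (1 + (k−1)·r̄) = 11 × 0.4331 / (1 + 10 × 0.4331)
  = 4.7641 / 5.3310 = 0.894

standardized Cronbach's alpha = 0.894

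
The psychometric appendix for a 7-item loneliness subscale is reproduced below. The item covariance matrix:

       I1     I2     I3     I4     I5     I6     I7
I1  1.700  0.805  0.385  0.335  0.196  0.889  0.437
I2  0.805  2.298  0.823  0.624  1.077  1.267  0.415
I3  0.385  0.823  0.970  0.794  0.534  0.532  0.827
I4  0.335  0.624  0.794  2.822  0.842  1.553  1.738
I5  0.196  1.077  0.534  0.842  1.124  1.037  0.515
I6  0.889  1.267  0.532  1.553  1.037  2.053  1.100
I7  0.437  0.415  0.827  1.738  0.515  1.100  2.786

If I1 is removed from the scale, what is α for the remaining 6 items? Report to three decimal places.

Remaining items: I2, I3, I4, I5, I6, I7 (k = 6).
ΣVar(i) = 2.298 + 0.970 + 2.822 + 1.124 + 2.053 + 2.786 = 12.053
Var(T) = 12.053 + 2 × 13.678 = 39.409
α (item deleted) = (6/5)·(1 − 12.053/39.409) = 0.833

α = 0.833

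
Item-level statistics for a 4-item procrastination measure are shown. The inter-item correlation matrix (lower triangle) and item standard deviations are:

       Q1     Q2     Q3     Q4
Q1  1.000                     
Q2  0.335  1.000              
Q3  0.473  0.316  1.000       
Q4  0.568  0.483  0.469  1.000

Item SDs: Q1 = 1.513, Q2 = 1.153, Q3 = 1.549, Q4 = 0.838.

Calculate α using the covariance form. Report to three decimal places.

α = 0.729

Σσ²ᵢ = 1.513² + 1.153² + 1.549² + 0.838² = 6.7202
Covariances σ_ij = r_ij · s_i · s_j:
  σ(Q1,Q2) = 0.335 × 1.513 × 1.153 = 0.5844
  σ(Q1,Q3) = 0.473 × 1.513 × 1.549 = 1.1085
  σ(Q1,Q4) = 0.568 × 1.513 × 0.838 = 0.7202
  σ(Q2,Q3) = 0.316 × 1.153 × 1.549 = 0.5644
  σ(Q2,Q4) = 0.483 × 1.153 × 0.838 = 0.4667
  σ(Q3,Q4) = 0.469 × 1.549 × 0.838 = 0.6088
σ²_T = Σσ²ᵢ + 2·Σσ_ij = 6.7202 + 2 × 4.0530 = 14.8262
α = (4/3)·(1 − 6.7202/14.8262) = 0.729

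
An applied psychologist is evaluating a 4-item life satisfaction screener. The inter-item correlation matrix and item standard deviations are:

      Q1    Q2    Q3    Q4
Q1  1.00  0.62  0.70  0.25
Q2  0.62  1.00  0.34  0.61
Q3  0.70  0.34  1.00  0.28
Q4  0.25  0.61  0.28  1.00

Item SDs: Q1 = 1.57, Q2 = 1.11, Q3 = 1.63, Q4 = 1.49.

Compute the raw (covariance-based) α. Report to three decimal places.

Σσ²ᵢ = 1.57² + 1.11² + 1.63² + 1.49² = 8.5740
Covariances σ_ij = r_ij · s_i · s_j:
  σ(Q1,Q2) = 0.62 × 1.57 × 1.11 = 1.0805
  σ(Q1,Q3) = 0.70 × 1.57 × 1.63 = 1.7914
  σ(Q1,Q4) = 0.25 × 1.57 × 1.49 = 0.5848
  σ(Q2,Q3) = 0.34 × 1.11 × 1.63 = 0.6152
  σ(Q2,Q4) = 0.61 × 1.11 × 1.49 = 1.0089
  σ(Q3,Q4) = 0.28 × 1.63 × 1.49 = 0.6800
σ²_T = Σσ²ᵢ + 2·Σσ_ij = 8.5740 + 2 × 5.7608 = 20.0956
α = (4/3)·(1 − 8.5740/20.0956) = 0.764

α = 0.764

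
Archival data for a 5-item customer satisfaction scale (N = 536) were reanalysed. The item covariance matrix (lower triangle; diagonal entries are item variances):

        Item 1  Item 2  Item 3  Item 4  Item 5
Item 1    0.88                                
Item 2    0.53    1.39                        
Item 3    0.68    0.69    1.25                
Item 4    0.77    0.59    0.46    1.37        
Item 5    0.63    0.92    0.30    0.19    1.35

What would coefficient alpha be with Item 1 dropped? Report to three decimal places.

Remaining items: Item 2, Item 3, Item 4, Item 5 (k = 4).
sum of item variances = 1.39 + 1.25 + 1.37 + 1.35 = 5.36
σ²_T = 5.36 + 2 × 3.15 = 11.66
α (item deleted) = (4/3)·(1 − 5.36/11.66) = 0.720

α = 0.720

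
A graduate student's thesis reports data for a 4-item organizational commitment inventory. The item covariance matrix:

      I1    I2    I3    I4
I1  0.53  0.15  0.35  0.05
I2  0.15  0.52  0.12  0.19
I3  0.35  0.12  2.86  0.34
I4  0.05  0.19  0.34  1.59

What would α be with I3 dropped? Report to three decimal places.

α = 0.342

Remaining items: I1, I2, I4 (k = 3).
Σσᵢ² = 0.53 + 0.52 + 1.59 = 2.64
σ²_total = 2.64 + 2 × 0.39 = 3.42
α (item deleted) = (3/2)·(1 − 2.64/3.42) = 0.342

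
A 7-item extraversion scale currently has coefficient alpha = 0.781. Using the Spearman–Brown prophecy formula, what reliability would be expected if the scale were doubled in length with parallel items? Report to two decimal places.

predicted reliability = 0.88

Length factor m = 2
α' = m·α / (1 + (m−1)·α)
   = 2 × 0.781 / (1 + (2 − 1) × 0.781)
   = 1.5620 / 1.7810 = 0.88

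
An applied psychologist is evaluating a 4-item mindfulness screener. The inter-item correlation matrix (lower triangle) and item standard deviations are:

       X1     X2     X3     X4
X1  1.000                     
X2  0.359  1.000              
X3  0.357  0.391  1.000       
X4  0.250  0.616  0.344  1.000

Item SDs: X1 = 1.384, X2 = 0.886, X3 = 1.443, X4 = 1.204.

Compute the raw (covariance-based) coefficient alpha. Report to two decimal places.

coefficient alpha = 0.69

Σσ²ᵢ = 1.384² + 0.886² + 1.443² + 1.204² = 6.2323
Covariances σ_ij = r_ij · s_i · s_j:
  σ(X1,X2) = 0.359 × 1.384 × 0.886 = 0.4402
  σ(X1,X3) = 0.357 × 1.384 × 1.443 = 0.7130
  σ(X1,X4) = 0.250 × 1.384 × 1.204 = 0.4166
  σ(X2,X3) = 0.391 × 0.886 × 1.443 = 0.4999
  σ(X2,X4) = 0.616 × 0.886 × 1.204 = 0.6571
  σ(X3,X4) = 0.344 × 1.443 × 1.204 = 0.5977
σ²_T = Σσ²ᵢ + 2·Σσ_ij = 6.2323 + 2 × 3.3245 = 12.8813
α = (4/3)·(1 − 6.2323/12.8813) = 0.69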